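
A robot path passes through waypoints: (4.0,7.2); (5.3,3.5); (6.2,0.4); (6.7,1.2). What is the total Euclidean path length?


Segment lengths:
  seg1 = sqrt((1.3)^2 + (-3.7)^2) = 3.9217
  seg2 = sqrt((0.9)^2 + (-3.1)^2) = 3.228
  seg3 = sqrt((0.5)^2 + (0.8)^2) = 0.9434
Total = 8.0931


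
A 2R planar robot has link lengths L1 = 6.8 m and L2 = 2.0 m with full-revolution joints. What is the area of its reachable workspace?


r_max = L1 + L2 = 8.8 m
r_min = |L1 - L2| = 4.8 m
Area = pi*(r_max^2 - r_min^2)
= pi*(77.44 - 23.04)
= pi * 54.4
= 170.9026 m^2


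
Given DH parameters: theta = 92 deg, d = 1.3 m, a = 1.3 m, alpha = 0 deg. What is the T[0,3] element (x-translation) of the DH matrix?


T[0,3] = a * cos(theta)
= 1.3 * cos(92 deg)
= 1.3 * -0.0349
= -0.0454


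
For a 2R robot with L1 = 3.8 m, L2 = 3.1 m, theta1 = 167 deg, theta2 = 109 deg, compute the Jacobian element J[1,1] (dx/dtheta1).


J[1,1] = -L1*sin(t1) - L2*sin(t1+t2)
= -3.8*sin(167) - 3.1*sin(276)
= 2.2282


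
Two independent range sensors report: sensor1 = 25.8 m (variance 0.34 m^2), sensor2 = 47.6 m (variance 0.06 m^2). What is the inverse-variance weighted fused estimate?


w1 = (1/var1) / (1/var1 + 1/var2)
   = 2.9412 / (2.9412 + 16.6667) = 0.15
w2 = 1 - w1 = 0.85
fused = w1*s1 + w2*s2 = 3.87 + 40.46
= 44.33 m


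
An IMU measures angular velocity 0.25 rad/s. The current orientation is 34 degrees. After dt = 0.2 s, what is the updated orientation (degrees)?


delta_theta = w * dt = 0.25 * 0.2 = 0.05 rad
= 2.8648 deg
theta_new = 34 + 2.8648 = 36.8648 deg


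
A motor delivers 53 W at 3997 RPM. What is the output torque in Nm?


omega = 3997 * 2*pi/60 = 418.5649 rad/s
tau = P / omega = 53 / 418.5649
= 0.1266 Nm


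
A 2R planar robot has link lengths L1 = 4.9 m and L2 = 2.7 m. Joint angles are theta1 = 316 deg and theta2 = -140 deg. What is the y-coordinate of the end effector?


Convert angles to radians: theta1 = 5.5152, theta2 = -2.4435
y = L1*sin(theta1) + L2*sin(theta1+theta2)
y = -3.4038 + 0.1883
y = -3.2155


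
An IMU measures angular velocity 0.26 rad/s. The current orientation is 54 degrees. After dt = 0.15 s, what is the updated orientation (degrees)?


delta_theta = w * dt = 0.26 * 0.15 = 0.039 rad
= 2.2345 deg
theta_new = 54 + 2.2345 = 56.2345 deg


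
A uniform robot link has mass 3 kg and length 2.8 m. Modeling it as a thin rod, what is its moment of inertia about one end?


I = (1/3) * m * L^2
= (1/3) * 3 * 2.8^2
= 0.333333 * 3 * 7.84
= 7.84 kg*m^2


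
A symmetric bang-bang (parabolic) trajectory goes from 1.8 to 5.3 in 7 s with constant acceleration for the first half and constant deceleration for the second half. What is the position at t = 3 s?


Symmetric rest-to-rest: each phase covers (pf-p0)/2 in time T/2. 0.5*a*(T/2)^2 = (pf-p0)/2 => a = 4*(pf-p0)/T^2
a = 4*(5.3-1.8)/7^2 = 0.2857
t = 3 is in the acceleration phase (t <= T/2).
p = p0 + 0.5*a*t^2 = 1.8 + 0.5*0.2857*3^2
= 3.0857


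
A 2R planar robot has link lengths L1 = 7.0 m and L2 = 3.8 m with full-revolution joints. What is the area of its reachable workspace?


r_max = L1 + L2 = 10.8 m
r_min = |L1 - L2| = 3.2 m
Area = pi*(r_max^2 - r_min^2)
= pi*(116.64 - 10.24)
= pi * 106.4
= 334.2655 m^2


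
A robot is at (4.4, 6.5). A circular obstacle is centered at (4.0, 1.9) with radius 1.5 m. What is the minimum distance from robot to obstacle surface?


center_dist = sqrt((4.4-4.0)^2 + (6.5-1.9)^2)
= sqrt(0.16 + 21.16)
= 4.6174
min_dist = center_dist - radius = 4.6174 - 1.5 = 3.1174 m


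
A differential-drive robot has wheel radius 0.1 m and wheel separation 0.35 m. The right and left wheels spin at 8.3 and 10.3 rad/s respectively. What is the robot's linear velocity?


vR = r*wR = 0.1*8.3 = 0.83 m/s
vL = r*wL = 0.1*10.3 = 1.03 m/s
v = (vR+vL)/2 = 0.93 m/s
omega = (vR-vL)/L = -0.5714 rad/s
linear velocity = 0.93 m/s


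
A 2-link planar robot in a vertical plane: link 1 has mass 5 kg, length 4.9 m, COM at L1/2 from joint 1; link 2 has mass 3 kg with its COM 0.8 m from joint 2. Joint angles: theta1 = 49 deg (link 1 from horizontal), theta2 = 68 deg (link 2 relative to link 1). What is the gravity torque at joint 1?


Horizontal distance from joint 1 to link-1 COM:
  x_c1 = (L1/2)*cos(t1) = 2.45 * 0.6561 = 1.6073 m
Horizontal distance from joint 1 to link-2 COM:
  x_c2 = L1*cos(t1) + Lc2*cos(t1+t2)
       = 4.9*0.6561 + 0.8*-0.454 = 2.8515 m
tau1 = m1*g*x_c1 + m2*g*x_c2
     = 5*9.81*1.6073 + 3*9.81*2.8515
     = 78.8403 + 83.9196
     = 162.7598 Nm


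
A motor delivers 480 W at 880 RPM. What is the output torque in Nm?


omega = 880 * 2*pi/60 = 92.1534 rad/s
tau = P / omega = 480 / 92.1534
= 5.2087 Nm


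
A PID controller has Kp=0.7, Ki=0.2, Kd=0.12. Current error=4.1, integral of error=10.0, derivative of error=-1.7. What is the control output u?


u = Kp*e + Ki*int(e) + Kd*de/dt
= 0.7*4.1 + 0.2*10.0 + 0.12*(-1.7)
= 2.87 + 2.0 + -0.204
= 4.666


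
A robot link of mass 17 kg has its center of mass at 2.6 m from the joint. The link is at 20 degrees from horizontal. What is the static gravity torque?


tau = m*g*L*cos(angle)
= 17 * 9.81 * 2.6 * cos(20 deg)
= 17 * 9.81 * 2.6 * 0.9397
= 407.4526 Nm


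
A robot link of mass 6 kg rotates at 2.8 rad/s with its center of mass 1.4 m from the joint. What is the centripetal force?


F = m * omega^2 * r
= 6 * 2.8^2 * 1.4
= 6 * 7.84 * 1.4
= 65.856 N


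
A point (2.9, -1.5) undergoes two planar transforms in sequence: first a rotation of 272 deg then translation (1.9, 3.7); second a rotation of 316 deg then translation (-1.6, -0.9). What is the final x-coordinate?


After transform 1:
x1 = cos(272)*2.9 - sin(272)*-1.5 + 1.9 = 0.5021
y1 = sin(272)*2.9 + cos(272)*-1.5 + 3.7 = 0.7494
After transform 2:
x2 = cos(316)*0.5021 - sin(316)*0.7494 + -1.6
= -0.7182


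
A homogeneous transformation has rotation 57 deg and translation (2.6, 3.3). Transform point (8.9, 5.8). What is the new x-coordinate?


x' = cos(theta)*px - sin(theta)*py + tx
= 0.5446*8.9 - 0.8387*5.8 + 2.6
= 2.583


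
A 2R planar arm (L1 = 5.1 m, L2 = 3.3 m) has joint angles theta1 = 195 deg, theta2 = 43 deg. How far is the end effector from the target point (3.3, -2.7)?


End effector via forward kinematics:
x = L1*cos(t1) + L2*cos(t1+t2) = -6.675
y = L1*sin(t1) + L2*sin(t1+t2) = -4.1185
Distance to target:
d = sqrt((3.3 - -6.675)^2 + (-2.7 - -4.1185)^2)
= sqrt(99.4997 + 2.0122)
= 10.0753 m


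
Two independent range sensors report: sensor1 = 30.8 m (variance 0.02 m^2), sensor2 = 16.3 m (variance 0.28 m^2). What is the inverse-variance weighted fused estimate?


w1 = (1/var1) / (1/var1 + 1/var2)
   = 50.0 / (50.0 + 3.5714) = 0.9333
w2 = 1 - w1 = 0.0667
fused = w1*s1 + w2*s2 = 28.7467 + 1.0867
= 29.8333 m


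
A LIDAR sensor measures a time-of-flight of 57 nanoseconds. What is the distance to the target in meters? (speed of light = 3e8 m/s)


tof = 57 ns = 5.7e-08 s
dist = c * tof / 2
= 3e8 * 5.7e-08 / 2
= 8.55 m


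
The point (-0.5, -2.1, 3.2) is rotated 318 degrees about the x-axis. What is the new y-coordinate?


Rotation about x-axis: y' = y*cos(theta) - z*sin(theta)
= -2.1 * 0.7431 - 3.2 * -0.6691
= 0.5806


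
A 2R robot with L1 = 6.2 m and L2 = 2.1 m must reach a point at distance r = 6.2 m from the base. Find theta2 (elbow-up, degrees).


cos(theta2) = (r^2 - L1^2 - L2^2) / (2*L1*L2)
cos(theta2) = (38.44 - 38.44 - 4.41) / 26.04
cos(theta2) = -0.169355
theta2 = 99.7503 degrees


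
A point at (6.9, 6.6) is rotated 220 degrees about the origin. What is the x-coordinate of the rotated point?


x' = x*cos(theta) - y*sin(theta)
cos(220 deg) = -0.766, sin(220 deg) = -0.6428
x' = 6.9 * -0.766 - 6.6 * -0.6428
= -5.2857 - -4.2424
= -1.0433


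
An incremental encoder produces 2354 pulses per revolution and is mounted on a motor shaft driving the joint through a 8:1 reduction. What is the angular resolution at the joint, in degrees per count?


counts per rev = 2354
effective counts at joint = 2354 * 8 = 18832
resolution = 360 / 18832
= 0.0191 deg/count


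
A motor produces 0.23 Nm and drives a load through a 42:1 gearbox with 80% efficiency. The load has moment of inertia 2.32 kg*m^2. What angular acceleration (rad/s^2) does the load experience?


tau_out = tau_motor * N * eta
= 0.23 * 42 * 0.8 = 7.728 Nm
alpha = tau_out / I = 7.728 / 2.32
= 3.331 rad/s^2


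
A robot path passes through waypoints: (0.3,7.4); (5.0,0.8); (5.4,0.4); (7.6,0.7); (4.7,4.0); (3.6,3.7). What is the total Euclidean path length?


Segment lengths:
  seg1 = sqrt((4.7)^2 + (-6.6)^2) = 8.1025
  seg2 = sqrt((0.4)^2 + (-0.4)^2) = 0.5657
  seg3 = sqrt((2.2)^2 + (0.3)^2) = 2.2204
  seg4 = sqrt((-2.9)^2 + (3.3)^2) = 4.3932
  seg5 = sqrt((-1.1)^2 + (-0.3)^2) = 1.1402
Total = 16.4219


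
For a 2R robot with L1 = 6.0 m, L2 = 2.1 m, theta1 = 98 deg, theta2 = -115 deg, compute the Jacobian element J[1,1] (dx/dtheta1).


J[1,1] = -L1*sin(t1) - L2*sin(t1+t2)
= -6.0*sin(98) - 2.1*sin(-17)
= -5.3276


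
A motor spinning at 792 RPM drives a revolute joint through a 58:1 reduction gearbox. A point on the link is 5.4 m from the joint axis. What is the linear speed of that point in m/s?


omega_motor = 792 * 2*pi/60 = 82.938 rad/s
omega_joint = omega_motor / 58 = 1.43 rad/s
v = omega_joint * r = 1.43 * 5.4
= 7.7218 m/s


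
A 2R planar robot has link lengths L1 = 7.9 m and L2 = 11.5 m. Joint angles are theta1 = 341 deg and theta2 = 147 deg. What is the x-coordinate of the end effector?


Convert angles to radians: theta1 = 5.9516, theta2 = 2.5656
x = L1*cos(theta1) + L2*cos(theta1+theta2)
x = 7.4696 + -7.0801
x = 0.3895


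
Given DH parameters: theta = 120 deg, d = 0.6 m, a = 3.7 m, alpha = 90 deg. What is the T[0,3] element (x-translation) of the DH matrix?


T[0,3] = a * cos(theta)
= 3.7 * cos(120 deg)
= 3.7 * -0.5
= -1.85


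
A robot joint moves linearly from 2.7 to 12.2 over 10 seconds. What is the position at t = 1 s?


s = t/T = 1/10 = 0.1
p(t) = p0 + (pf-p0)*s
= 2.7 + (12.2 - 2.7) * 0.1
= 3.65


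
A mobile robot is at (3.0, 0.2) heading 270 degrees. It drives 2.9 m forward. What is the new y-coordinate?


y_new = y0 + d*sin(theta)
= 0.2 + 2.9*sin(270)
= 0.2 + -2.9
= -2.7


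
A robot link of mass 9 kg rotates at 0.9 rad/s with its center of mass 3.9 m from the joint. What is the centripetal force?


F = m * omega^2 * r
= 9 * 0.9^2 * 3.9
= 9 * 0.81 * 3.9
= 28.431 N


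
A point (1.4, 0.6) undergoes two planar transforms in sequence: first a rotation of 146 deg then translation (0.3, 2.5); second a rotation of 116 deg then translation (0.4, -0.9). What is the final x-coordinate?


After transform 1:
x1 = cos(146)*1.4 - sin(146)*0.6 + 0.3 = -1.1962
y1 = sin(146)*1.4 + cos(146)*0.6 + 2.5 = 2.7854
After transform 2:
x2 = cos(116)*-1.1962 - sin(116)*2.7854 + 0.4
= -1.5792


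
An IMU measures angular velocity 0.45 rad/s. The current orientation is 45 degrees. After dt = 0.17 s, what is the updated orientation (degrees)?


delta_theta = w * dt = 0.45 * 0.17 = 0.0765 rad
= 4.3831 deg
theta_new = 45 + 4.3831 = 49.3831 deg


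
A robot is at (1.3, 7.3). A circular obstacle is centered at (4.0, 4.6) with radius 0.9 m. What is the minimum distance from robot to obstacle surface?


center_dist = sqrt((1.3-4.0)^2 + (7.3-4.6)^2)
= sqrt(7.29 + 7.29)
= 3.8184
min_dist = center_dist - radius = 3.8184 - 0.9 = 2.9184 m


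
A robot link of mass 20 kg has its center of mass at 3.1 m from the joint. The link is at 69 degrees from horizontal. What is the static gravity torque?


tau = m*g*L*cos(angle)
= 20 * 9.81 * 3.1 * cos(69 deg)
= 20 * 9.81 * 3.1 * 0.3584
= 217.9666 Nm


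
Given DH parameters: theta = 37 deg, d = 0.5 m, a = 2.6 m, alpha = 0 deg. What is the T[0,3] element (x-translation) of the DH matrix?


T[0,3] = a * cos(theta)
= 2.6 * cos(37 deg)
= 2.6 * 0.7986
= 2.0765


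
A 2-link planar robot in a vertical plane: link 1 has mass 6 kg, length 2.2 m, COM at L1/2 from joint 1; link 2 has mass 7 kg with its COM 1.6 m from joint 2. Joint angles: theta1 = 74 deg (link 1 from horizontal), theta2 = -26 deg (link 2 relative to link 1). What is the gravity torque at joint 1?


Horizontal distance from joint 1 to link-1 COM:
  x_c1 = (L1/2)*cos(t1) = 1.1 * 0.2756 = 0.3032 m
Horizontal distance from joint 1 to link-2 COM:
  x_c2 = L1*cos(t1) + Lc2*cos(t1+t2)
       = 2.2*0.2756 + 1.6*0.6691 = 1.677 m
tau1 = m1*g*x_c1 + m2*g*x_c2
     = 6*9.81*0.3032 + 7*9.81*1.677
     = 17.8464 + 115.1604
     = 133.0068 Nm


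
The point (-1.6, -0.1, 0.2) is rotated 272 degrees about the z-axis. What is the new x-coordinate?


Rotation about z-axis: x' = x*cos(theta) - y*sin(theta)
= -1.6 * 0.0349 - -0.1 * -0.9994
= -0.1558


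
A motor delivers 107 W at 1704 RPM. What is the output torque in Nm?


omega = 1704 * 2*pi/60 = 178.4425 rad/s
tau = P / omega = 107 / 178.4425
= 0.5996 Nm


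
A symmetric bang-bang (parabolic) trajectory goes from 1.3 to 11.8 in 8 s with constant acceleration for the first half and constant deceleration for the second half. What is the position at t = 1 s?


Symmetric rest-to-rest: each phase covers (pf-p0)/2 in time T/2. 0.5*a*(T/2)^2 = (pf-p0)/2 => a = 4*(pf-p0)/T^2
a = 4*(11.8-1.3)/8^2 = 0.6562
t = 1 is in the acceleration phase (t <= T/2).
p = p0 + 0.5*a*t^2 = 1.3 + 0.5*0.6562*1^2
= 1.6281


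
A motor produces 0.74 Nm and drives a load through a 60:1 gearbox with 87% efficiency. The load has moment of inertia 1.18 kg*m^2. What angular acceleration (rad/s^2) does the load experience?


tau_out = tau_motor * N * eta
= 0.74 * 60 * 0.87 = 38.628 Nm
alpha = tau_out / I = 38.628 / 1.18
= 32.7356 rad/s^2


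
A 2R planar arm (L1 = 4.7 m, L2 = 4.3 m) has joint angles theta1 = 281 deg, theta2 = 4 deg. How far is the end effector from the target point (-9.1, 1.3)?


End effector via forward kinematics:
x = L1*cos(t1) + L2*cos(t1+t2) = 2.0097
y = L1*sin(t1) + L2*sin(t1+t2) = -8.7671
Distance to target:
d = sqrt((-9.1 - 2.0097)^2 + (1.3 - -8.7671)^2)
= sqrt(123.426 + 101.3471)
= 14.9924 m


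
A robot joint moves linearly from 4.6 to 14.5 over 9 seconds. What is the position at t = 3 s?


s = t/T = 3/9 = 0.3333
p(t) = p0 + (pf-p0)*s
= 4.6 + (14.5 - 4.6) * 0.3333
= 7.9


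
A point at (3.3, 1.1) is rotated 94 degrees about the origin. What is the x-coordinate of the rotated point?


x' = x*cos(theta) - y*sin(theta)
cos(94 deg) = -0.0698, sin(94 deg) = 0.9976
x' = 3.3 * -0.0698 - 1.1 * 0.9976
= -0.2302 - 1.0973
= -1.3275


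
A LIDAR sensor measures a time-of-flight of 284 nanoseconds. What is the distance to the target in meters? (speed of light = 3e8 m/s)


tof = 284 ns = 2.84e-07 s
dist = c * tof / 2
= 3e8 * 2.84e-07 / 2
= 42.6 m


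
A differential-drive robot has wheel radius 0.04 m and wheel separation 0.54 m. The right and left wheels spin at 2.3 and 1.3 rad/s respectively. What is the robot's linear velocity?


vR = r*wR = 0.04*2.3 = 0.092 m/s
vL = r*wL = 0.04*1.3 = 0.052 m/s
v = (vR+vL)/2 = 0.072 m/s
omega = (vR-vL)/L = 0.0741 rad/s
linear velocity = 0.072 m/s


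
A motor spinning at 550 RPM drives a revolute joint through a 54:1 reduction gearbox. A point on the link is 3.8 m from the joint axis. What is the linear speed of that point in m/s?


omega_motor = 550 * 2*pi/60 = 57.5959 rad/s
omega_joint = omega_motor / 54 = 1.0666 rad/s
v = omega_joint * r = 1.0666 * 3.8
= 4.053 m/s


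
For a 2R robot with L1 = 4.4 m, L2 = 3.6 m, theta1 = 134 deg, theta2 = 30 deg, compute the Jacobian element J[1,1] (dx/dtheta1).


J[1,1] = -L1*sin(t1) - L2*sin(t1+t2)
= -4.4*sin(134) - 3.6*sin(164)
= -4.1574


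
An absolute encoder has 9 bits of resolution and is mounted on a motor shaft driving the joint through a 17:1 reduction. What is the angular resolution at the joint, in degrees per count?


counts = 2^9 = 512
effective counts at joint = 512 * 17 = 8704
resolution = 360 / 8704
= 0.0414 deg/count


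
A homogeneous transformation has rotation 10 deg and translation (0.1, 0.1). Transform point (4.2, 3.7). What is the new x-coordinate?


x' = cos(theta)*px - sin(theta)*py + tx
= 0.9848*4.2 - 0.1736*3.7 + 0.1
= 3.5937


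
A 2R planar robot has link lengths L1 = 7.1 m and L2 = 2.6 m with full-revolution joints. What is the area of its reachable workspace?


r_max = L1 + L2 = 9.7 m
r_min = |L1 - L2| = 4.5 m
Area = pi*(r_max^2 - r_min^2)
= pi*(94.09 - 20.25)
= pi * 73.84
= 231.9752 m^2


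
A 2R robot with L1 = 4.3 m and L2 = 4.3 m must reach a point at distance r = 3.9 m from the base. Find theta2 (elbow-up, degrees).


cos(theta2) = (r^2 - L1^2 - L2^2) / (2*L1*L2)
cos(theta2) = (15.21 - 18.49 - 18.49) / 36.98
cos(theta2) = -0.588697
theta2 = 126.0646 degrees


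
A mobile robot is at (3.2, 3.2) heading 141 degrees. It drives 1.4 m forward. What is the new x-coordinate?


x_new = x0 + d*cos(theta)
= 3.2 + 1.4*cos(141)
= 3.2 + -1.088
= 2.112


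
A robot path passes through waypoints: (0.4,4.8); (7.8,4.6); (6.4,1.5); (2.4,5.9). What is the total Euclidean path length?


Segment lengths:
  seg1 = sqrt((7.4)^2 + (-0.2)^2) = 7.4027
  seg2 = sqrt((-1.4)^2 + (-3.1)^2) = 3.4015
  seg3 = sqrt((-4.0)^2 + (4.4)^2) = 5.9464
Total = 16.7506


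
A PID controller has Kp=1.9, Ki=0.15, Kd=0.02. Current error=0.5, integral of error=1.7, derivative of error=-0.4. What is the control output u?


u = Kp*e + Ki*int(e) + Kd*de/dt
= 1.9*0.5 + 0.15*1.7 + 0.02*(-0.4)
= 0.95 + 0.255 + -0.008
= 1.197


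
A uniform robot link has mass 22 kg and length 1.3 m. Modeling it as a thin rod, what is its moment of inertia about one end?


I = (1/3) * m * L^2
= (1/3) * 22 * 1.3^2
= 0.333333 * 22 * 1.69
= 12.3933 kg*m^2


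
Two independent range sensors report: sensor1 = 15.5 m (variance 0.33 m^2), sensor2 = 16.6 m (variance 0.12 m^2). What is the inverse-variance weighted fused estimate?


w1 = (1/var1) / (1/var1 + 1/var2)
   = 3.0303 / (3.0303 + 8.3333) = 0.2667
w2 = 1 - w1 = 0.7333
fused = w1*s1 + w2*s2 = 4.1333 + 12.1733
= 16.3067 m


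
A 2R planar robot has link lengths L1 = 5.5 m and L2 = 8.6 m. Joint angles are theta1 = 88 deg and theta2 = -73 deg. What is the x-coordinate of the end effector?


Convert angles to radians: theta1 = 1.5359, theta2 = -1.2741
x = L1*cos(theta1) + L2*cos(theta1+theta2)
x = 0.1919 + 8.307
x = 8.4989


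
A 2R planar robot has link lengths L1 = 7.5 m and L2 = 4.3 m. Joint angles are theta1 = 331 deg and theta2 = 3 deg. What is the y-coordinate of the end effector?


Convert angles to radians: theta1 = 5.777, theta2 = 0.0524
y = L1*sin(theta1) + L2*sin(theta1+theta2)
y = -3.6361 + -1.885
y = -5.5211


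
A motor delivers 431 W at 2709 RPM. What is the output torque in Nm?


omega = 2709 * 2*pi/60 = 283.6858 rad/s
tau = P / omega = 431 / 283.6858
= 1.5193 Nm


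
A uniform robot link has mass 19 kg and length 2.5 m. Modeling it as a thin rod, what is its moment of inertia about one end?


I = (1/3) * m * L^2
= (1/3) * 19 * 2.5^2
= 0.333333 * 19 * 6.25
= 39.5833 kg*m^2


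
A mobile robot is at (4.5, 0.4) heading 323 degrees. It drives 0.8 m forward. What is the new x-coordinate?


x_new = x0 + d*cos(theta)
= 4.5 + 0.8*cos(323)
= 4.5 + 0.6389
= 5.1389


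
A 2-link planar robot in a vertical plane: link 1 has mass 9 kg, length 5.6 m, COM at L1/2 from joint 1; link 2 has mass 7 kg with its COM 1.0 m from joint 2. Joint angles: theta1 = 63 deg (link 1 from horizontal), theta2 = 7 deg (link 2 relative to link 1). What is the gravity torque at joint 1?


Horizontal distance from joint 1 to link-1 COM:
  x_c1 = (L1/2)*cos(t1) = 2.8 * 0.454 = 1.2712 m
Horizontal distance from joint 1 to link-2 COM:
  x_c2 = L1*cos(t1) + Lc2*cos(t1+t2)
       = 5.6*0.454 + 1.0*0.342 = 2.8844 m
tau1 = m1*g*x_c1 + m2*g*x_c2
     = 9*9.81*1.2712 + 7*9.81*2.8844
     = 112.2319 + 198.0695
     = 310.3014 Nm


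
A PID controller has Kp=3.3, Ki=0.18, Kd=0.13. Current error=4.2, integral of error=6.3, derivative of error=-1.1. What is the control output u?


u = Kp*e + Ki*int(e) + Kd*de/dt
= 3.3*4.2 + 0.18*6.3 + 0.13*(-1.1)
= 13.86 + 1.134 + -0.143
= 14.851


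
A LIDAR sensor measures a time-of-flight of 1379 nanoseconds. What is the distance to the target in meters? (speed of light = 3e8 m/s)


tof = 1379 ns = 1.379e-06 s
dist = c * tof / 2
= 3e8 * 1.379e-06 / 2
= 206.85 m


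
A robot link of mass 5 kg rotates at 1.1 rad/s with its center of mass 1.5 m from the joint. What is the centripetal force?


F = m * omega^2 * r
= 5 * 1.1^2 * 1.5
= 5 * 1.21 * 1.5
= 9.075 N


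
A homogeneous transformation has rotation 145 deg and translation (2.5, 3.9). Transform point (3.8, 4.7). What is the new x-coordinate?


x' = cos(theta)*px - sin(theta)*py + tx
= -0.8192*3.8 - 0.5736*4.7 + 2.5
= -3.3086


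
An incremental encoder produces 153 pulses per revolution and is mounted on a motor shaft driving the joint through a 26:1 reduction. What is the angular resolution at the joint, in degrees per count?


counts per rev = 153
effective counts at joint = 153 * 26 = 3978
resolution = 360 / 3978
= 0.0905 deg/count


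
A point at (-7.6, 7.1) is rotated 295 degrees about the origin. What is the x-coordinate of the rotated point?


x' = x*cos(theta) - y*sin(theta)
cos(295 deg) = 0.4226, sin(295 deg) = -0.9063
x' = -7.6 * 0.4226 - 7.1 * -0.9063
= -3.2119 - -6.4348
= 3.2229


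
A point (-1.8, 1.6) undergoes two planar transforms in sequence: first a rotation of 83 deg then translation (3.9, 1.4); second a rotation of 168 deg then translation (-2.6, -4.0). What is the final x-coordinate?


After transform 1:
x1 = cos(83)*-1.8 - sin(83)*1.6 + 3.9 = 2.0926
y1 = sin(83)*-1.8 + cos(83)*1.6 + 1.4 = -0.1916
After transform 2:
x2 = cos(168)*2.0926 - sin(168)*-0.1916 + -2.6
= -4.607


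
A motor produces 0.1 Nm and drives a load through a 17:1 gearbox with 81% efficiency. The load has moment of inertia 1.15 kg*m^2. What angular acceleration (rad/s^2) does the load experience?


tau_out = tau_motor * N * eta
= 0.1 * 17 * 0.81 = 1.377 Nm
alpha = tau_out / I = 1.377 / 1.15
= 1.1974 rad/s^2


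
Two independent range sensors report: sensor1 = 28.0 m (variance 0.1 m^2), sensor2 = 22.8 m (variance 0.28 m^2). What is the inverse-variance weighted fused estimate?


w1 = (1/var1) / (1/var1 + 1/var2)
   = 10.0 / (10.0 + 3.5714) = 0.7368
w2 = 1 - w1 = 0.2632
fused = w1*s1 + w2*s2 = 20.6316 + 6.0
= 26.6316 m


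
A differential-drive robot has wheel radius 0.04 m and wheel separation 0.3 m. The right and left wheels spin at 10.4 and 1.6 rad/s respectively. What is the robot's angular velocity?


vR = r*wR = 0.04*10.4 = 0.416 m/s
vL = r*wL = 0.04*1.6 = 0.064 m/s
v = (vR+vL)/2 = 0.24 m/s
omega = (vR-vL)/L = 1.1733 rad/s
angular velocity = 1.1733 rad/s


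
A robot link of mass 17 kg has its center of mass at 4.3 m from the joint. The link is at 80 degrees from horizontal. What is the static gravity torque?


tau = m*g*L*cos(angle)
= 17 * 9.81 * 4.3 * cos(80 deg)
= 17 * 9.81 * 4.3 * 0.1736
= 124.525 Nm


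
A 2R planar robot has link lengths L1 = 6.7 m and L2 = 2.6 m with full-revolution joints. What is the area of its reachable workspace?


r_max = L1 + L2 = 9.3 m
r_min = |L1 - L2| = 4.1 m
Area = pi*(r_max^2 - r_min^2)
= pi*(86.49 - 16.81)
= pi * 69.68
= 218.9062 m^2


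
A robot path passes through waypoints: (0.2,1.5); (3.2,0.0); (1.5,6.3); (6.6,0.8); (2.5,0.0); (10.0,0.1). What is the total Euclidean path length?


Segment lengths:
  seg1 = sqrt((3.0)^2 + (-1.5)^2) = 3.3541
  seg2 = sqrt((-1.7)^2 + (6.3)^2) = 6.5253
  seg3 = sqrt((5.1)^2 + (-5.5)^2) = 7.5007
  seg4 = sqrt((-4.1)^2 + (-0.8)^2) = 4.1773
  seg5 = sqrt((7.5)^2 + (0.1)^2) = 7.5007
Total = 29.0581


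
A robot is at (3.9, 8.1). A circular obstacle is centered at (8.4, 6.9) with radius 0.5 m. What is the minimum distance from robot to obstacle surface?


center_dist = sqrt((3.9-8.4)^2 + (8.1-6.9)^2)
= sqrt(20.25 + 1.44)
= 4.6573
min_dist = center_dist - radius = 4.6573 - 0.5 = 4.1573 m


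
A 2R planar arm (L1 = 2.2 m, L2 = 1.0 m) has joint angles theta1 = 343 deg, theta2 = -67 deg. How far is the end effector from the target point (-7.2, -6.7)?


End effector via forward kinematics:
x = L1*cos(t1) + L2*cos(t1+t2) = 2.2084
y = L1*sin(t1) + L2*sin(t1+t2) = -1.6377
Distance to target:
d = sqrt((-7.2 - 2.2084)^2 + (-6.7 - -1.6377)^2)
= sqrt(88.518 + 25.6265)
= 10.6838 m


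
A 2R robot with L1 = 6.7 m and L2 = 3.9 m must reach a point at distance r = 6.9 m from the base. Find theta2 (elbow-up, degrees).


cos(theta2) = (r^2 - L1^2 - L2^2) / (2*L1*L2)
cos(theta2) = (47.61 - 44.89 - 15.21) / 52.26
cos(theta2) = -0.238997
theta2 = 103.8274 degrees


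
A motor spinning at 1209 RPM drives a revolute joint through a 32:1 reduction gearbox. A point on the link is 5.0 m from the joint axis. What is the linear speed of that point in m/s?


omega_motor = 1209 * 2*pi/60 = 126.6062 rad/s
omega_joint = omega_motor / 32 = 3.9564 rad/s
v = omega_joint * r = 3.9564 * 5.0
= 19.7822 m/s


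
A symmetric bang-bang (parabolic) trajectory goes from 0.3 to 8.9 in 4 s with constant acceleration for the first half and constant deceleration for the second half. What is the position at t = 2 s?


Symmetric rest-to-rest: each phase covers (pf-p0)/2 in time T/2. 0.5*a*(T/2)^2 = (pf-p0)/2 => a = 4*(pf-p0)/T^2
a = 4*(8.9-0.3)/4^2 = 2.15
t = 2 is in the acceleration phase (t <= T/2).
p = p0 + 0.5*a*t^2 = 0.3 + 0.5*2.15*2^2
= 4.6


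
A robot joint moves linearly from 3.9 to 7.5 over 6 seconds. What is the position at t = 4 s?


s = t/T = 4/6 = 0.6667
p(t) = p0 + (pf-p0)*s
= 3.9 + (7.5 - 3.9) * 0.6667
= 6.3


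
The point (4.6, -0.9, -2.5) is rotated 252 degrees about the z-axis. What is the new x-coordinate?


Rotation about z-axis: x' = x*cos(theta) - y*sin(theta)
= 4.6 * -0.309 - -0.9 * -0.9511
= -2.2774


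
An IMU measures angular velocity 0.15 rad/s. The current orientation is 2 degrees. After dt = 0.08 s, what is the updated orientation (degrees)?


delta_theta = w * dt = 0.15 * 0.08 = 0.012 rad
= 0.6875 deg
theta_new = 2 + 0.6875 = 2.6875 deg


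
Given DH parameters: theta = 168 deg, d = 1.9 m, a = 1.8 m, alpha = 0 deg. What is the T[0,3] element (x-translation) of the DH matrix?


T[0,3] = a * cos(theta)
= 1.8 * cos(168 deg)
= 1.8 * -0.9781
= -1.7607


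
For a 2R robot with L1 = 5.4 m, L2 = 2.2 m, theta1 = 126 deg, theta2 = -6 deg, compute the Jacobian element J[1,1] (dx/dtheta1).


J[1,1] = -L1*sin(t1) - L2*sin(t1+t2)
= -5.4*sin(126) - 2.2*sin(120)
= -6.2739


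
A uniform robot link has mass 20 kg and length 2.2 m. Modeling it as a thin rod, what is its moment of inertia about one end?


I = (1/3) * m * L^2
= (1/3) * 20 * 2.2^2
= 0.333333 * 20 * 4.84
= 32.2667 kg*m^2


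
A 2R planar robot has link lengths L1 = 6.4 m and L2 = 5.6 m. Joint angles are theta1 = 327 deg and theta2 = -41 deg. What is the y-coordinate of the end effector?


Convert angles to radians: theta1 = 5.7072, theta2 = -0.7156
y = L1*sin(theta1) + L2*sin(theta1+theta2)
y = -3.4857 + -5.3831
y = -8.8688


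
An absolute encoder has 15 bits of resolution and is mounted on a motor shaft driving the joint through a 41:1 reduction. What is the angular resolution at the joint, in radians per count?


counts = 2^15 = 32768
effective counts at joint = 32768 * 41 = 1343488
resolution = 2*pi / 1343488
= 4.6768e-06 rad/count


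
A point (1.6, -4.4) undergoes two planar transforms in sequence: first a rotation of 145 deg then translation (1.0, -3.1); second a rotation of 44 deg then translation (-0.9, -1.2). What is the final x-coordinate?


After transform 1:
x1 = cos(145)*1.6 - sin(145)*-4.4 + 1.0 = 2.2131
y1 = sin(145)*1.6 + cos(145)*-4.4 + -3.1 = 1.422
After transform 2:
x2 = cos(44)*2.2131 - sin(44)*1.422 + -0.9
= -0.2958


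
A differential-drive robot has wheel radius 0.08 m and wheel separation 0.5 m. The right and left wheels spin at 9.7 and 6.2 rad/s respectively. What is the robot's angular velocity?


vR = r*wR = 0.08*9.7 = 0.776 m/s
vL = r*wL = 0.08*6.2 = 0.496 m/s
v = (vR+vL)/2 = 0.636 m/s
omega = (vR-vL)/L = 0.56 rad/s
angular velocity = 0.56 rad/s


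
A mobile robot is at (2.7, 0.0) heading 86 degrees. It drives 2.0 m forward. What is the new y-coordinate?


y_new = y0 + d*sin(theta)
= 0.0 + 2.0*sin(86)
= 0.0 + 1.9951
= 1.9951


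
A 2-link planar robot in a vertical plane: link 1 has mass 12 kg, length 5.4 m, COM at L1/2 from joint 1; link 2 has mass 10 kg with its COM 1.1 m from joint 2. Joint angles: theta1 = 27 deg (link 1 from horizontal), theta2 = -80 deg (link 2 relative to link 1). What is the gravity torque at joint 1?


Horizontal distance from joint 1 to link-1 COM:
  x_c1 = (L1/2)*cos(t1) = 2.7 * 0.891 = 2.4057 m
Horizontal distance from joint 1 to link-2 COM:
  x_c2 = L1*cos(t1) + Lc2*cos(t1+t2)
       = 5.4*0.891 + 1.1*0.6018 = 5.4734 m
tau1 = m1*g*x_c1 + m2*g*x_c2
     = 12*9.81*2.4057 + 10*9.81*5.4734
     = 283.2011 + 536.9437
     = 820.1447 Nm


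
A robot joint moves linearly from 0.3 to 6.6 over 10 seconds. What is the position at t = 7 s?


s = t/T = 7/10 = 0.7
p(t) = p0 + (pf-p0)*s
= 0.3 + (6.6 - 0.3) * 0.7
= 4.71


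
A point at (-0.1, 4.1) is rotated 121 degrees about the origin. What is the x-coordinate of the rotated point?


x' = x*cos(theta) - y*sin(theta)
cos(121 deg) = -0.515, sin(121 deg) = 0.8572
x' = -0.1 * -0.515 - 4.1 * 0.8572
= 0.0515 - 3.5144
= -3.4629


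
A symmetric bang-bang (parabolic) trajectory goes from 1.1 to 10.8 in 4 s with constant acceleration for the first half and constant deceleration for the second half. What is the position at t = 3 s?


Symmetric rest-to-rest: each phase covers (pf-p0)/2 in time T/2. 0.5*a*(T/2)^2 = (pf-p0)/2 => a = 4*(pf-p0)/T^2
a = 4*(10.8-1.1)/4^2 = 2.425
t = 3 is in the deceleration phase (t > T/2).
p = pf - 0.5*a*(T-t)^2 = 10.8 - 0.5*2.425*1^2
= 9.5875


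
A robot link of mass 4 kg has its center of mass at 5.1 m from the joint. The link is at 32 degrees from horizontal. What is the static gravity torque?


tau = m*g*L*cos(angle)
= 4 * 9.81 * 5.1 * cos(32 deg)
= 4 * 9.81 * 5.1 * 0.848
= 169.7148 Nm


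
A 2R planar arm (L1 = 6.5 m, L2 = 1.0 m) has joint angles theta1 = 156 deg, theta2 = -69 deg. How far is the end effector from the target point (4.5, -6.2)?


End effector via forward kinematics:
x = L1*cos(t1) + L2*cos(t1+t2) = -5.8857
y = L1*sin(t1) + L2*sin(t1+t2) = 3.6424
Distance to target:
d = sqrt((4.5 - -5.8857)^2 + (-6.2 - 3.6424)^2)
= sqrt(107.863 + 96.8732)
= 14.3086 m


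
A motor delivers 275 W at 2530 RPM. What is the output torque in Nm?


omega = 2530 * 2*pi/60 = 264.941 rad/s
tau = P / omega = 275 / 264.941
= 1.038 Nm


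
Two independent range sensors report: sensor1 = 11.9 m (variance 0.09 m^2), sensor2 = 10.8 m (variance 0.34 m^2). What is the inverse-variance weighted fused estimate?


w1 = (1/var1) / (1/var1 + 1/var2)
   = 11.1111 / (11.1111 + 2.9412) = 0.7907
w2 = 1 - w1 = 0.2093
fused = w1*s1 + w2*s2 = 9.4093 + 2.2605
= 11.6698 m


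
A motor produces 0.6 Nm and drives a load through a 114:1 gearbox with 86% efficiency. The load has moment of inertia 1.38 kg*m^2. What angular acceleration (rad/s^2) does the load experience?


tau_out = tau_motor * N * eta
= 0.6 * 114 * 0.86 = 58.824 Nm
alpha = tau_out / I = 58.824 / 1.38
= 42.6261 rad/s^2


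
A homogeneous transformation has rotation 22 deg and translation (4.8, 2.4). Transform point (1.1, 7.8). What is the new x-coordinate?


x' = cos(theta)*px - sin(theta)*py + tx
= 0.9272*1.1 - 0.3746*7.8 + 4.8
= 2.898


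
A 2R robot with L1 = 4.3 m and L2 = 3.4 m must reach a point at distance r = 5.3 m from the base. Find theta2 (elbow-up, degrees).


cos(theta2) = (r^2 - L1^2 - L2^2) / (2*L1*L2)
cos(theta2) = (28.09 - 18.49 - 11.56) / 29.24
cos(theta2) = -0.067031
theta2 = 93.8435 degrees


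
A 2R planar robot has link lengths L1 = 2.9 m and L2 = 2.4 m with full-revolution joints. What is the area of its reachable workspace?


r_max = L1 + L2 = 5.3 m
r_min = |L1 - L2| = 0.5 m
Area = pi*(r_max^2 - r_min^2)
= pi*(28.09 - 0.25)
= pi * 27.84
= 87.4619 m^2


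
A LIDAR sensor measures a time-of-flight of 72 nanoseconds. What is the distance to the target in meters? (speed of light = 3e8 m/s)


tof = 72 ns = 7.2e-08 s
dist = c * tof / 2
= 3e8 * 7.2e-08 / 2
= 10.8 m


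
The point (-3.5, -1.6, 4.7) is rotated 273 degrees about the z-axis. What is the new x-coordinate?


Rotation about z-axis: x' = x*cos(theta) - y*sin(theta)
= -3.5 * 0.0523 - -1.6 * -0.9986
= -1.781


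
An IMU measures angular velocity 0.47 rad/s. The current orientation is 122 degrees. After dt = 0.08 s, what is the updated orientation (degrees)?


delta_theta = w * dt = 0.47 * 0.08 = 0.0376 rad
= 2.1543 deg
theta_new = 122 + 2.1543 = 124.1543 deg


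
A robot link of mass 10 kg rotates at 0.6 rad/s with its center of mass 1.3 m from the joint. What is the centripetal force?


F = m * omega^2 * r
= 10 * 0.6^2 * 1.3
= 10 * 0.36 * 1.3
= 4.68 N


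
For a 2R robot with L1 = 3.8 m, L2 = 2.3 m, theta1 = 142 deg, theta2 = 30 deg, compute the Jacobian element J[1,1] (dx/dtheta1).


J[1,1] = -L1*sin(t1) - L2*sin(t1+t2)
= -3.8*sin(142) - 2.3*sin(172)
= -2.6596


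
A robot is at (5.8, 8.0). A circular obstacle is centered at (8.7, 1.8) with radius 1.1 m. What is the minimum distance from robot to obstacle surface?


center_dist = sqrt((5.8-8.7)^2 + (8.0-1.8)^2)
= sqrt(8.41 + 38.44)
= 6.8447
min_dist = center_dist - radius = 6.8447 - 1.1 = 5.7447 m


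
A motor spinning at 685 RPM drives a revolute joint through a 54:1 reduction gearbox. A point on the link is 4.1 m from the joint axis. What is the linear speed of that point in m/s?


omega_motor = 685 * 2*pi/60 = 71.733 rad/s
omega_joint = omega_motor / 54 = 1.3284 rad/s
v = omega_joint * r = 1.3284 * 4.1
= 5.4464 m/s


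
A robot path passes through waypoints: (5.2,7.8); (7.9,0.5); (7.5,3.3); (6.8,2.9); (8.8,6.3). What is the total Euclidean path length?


Segment lengths:
  seg1 = sqrt((2.7)^2 + (-7.3)^2) = 7.7833
  seg2 = sqrt((-0.4)^2 + (2.8)^2) = 2.8284
  seg3 = sqrt((-0.7)^2 + (-0.4)^2) = 0.8062
  seg4 = sqrt((2.0)^2 + (3.4)^2) = 3.9446
Total = 15.3626


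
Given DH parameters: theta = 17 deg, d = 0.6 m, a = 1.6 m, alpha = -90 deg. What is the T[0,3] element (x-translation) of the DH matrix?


T[0,3] = a * cos(theta)
= 1.6 * cos(17 deg)
= 1.6 * 0.9563
= 1.5301


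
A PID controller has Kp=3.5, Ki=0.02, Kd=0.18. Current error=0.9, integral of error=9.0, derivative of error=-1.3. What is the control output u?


u = Kp*e + Ki*int(e) + Kd*de/dt
= 3.5*0.9 + 0.02*9.0 + 0.18*(-1.3)
= 3.15 + 0.18 + -0.234
= 3.096


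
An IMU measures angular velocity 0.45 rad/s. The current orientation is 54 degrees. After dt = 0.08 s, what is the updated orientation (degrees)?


delta_theta = w * dt = 0.45 * 0.08 = 0.036 rad
= 2.0626 deg
theta_new = 54 + 2.0626 = 56.0626 deg


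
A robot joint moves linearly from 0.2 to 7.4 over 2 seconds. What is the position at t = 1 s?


s = t/T = 1/2 = 0.5
p(t) = p0 + (pf-p0)*s
= 0.2 + (7.4 - 0.2) * 0.5
= 3.8


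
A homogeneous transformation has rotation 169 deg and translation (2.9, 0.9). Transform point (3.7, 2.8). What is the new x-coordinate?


x' = cos(theta)*px - sin(theta)*py + tx
= -0.9816*3.7 - 0.1908*2.8 + 2.9
= -1.2663


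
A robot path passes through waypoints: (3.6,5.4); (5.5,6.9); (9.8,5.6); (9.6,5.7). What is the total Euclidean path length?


Segment lengths:
  seg1 = sqrt((1.9)^2 + (1.5)^2) = 2.4207
  seg2 = sqrt((4.3)^2 + (-1.3)^2) = 4.4922
  seg3 = sqrt((-0.2)^2 + (0.1)^2) = 0.2236
Total = 7.1366


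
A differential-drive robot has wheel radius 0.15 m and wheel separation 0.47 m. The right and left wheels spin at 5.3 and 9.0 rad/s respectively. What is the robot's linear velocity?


vR = r*wR = 0.15*5.3 = 0.795 m/s
vL = r*wL = 0.15*9.0 = 1.35 m/s
v = (vR+vL)/2 = 1.0725 m/s
omega = (vR-vL)/L = -1.1809 rad/s
linear velocity = 1.0725 m/s


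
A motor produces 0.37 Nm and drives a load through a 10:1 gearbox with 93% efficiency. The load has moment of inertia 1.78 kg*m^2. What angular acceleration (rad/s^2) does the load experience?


tau_out = tau_motor * N * eta
= 0.37 * 10 * 0.93 = 3.441 Nm
alpha = tau_out / I = 3.441 / 1.78
= 1.9331 rad/s^2


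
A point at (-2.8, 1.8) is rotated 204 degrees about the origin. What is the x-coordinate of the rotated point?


x' = x*cos(theta) - y*sin(theta)
cos(204 deg) = -0.9135, sin(204 deg) = -0.4067
x' = -2.8 * -0.9135 - 1.8 * -0.4067
= 2.5579 - -0.7321
= 3.2901


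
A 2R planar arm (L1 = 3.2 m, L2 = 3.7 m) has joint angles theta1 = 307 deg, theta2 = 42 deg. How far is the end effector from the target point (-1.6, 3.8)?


End effector via forward kinematics:
x = L1*cos(t1) + L2*cos(t1+t2) = 5.5578
y = L1*sin(t1) + L2*sin(t1+t2) = -3.2616
Distance to target:
d = sqrt((-1.6 - 5.5578)^2 + (3.8 - -3.2616)^2)
= sqrt(51.2345 + 49.8666)
= 10.0549 m


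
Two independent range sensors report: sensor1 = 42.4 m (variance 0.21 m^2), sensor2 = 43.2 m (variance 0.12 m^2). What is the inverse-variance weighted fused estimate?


w1 = (1/var1) / (1/var1 + 1/var2)
   = 4.7619 / (4.7619 + 8.3333) = 0.3636
w2 = 1 - w1 = 0.6364
fused = w1*s1 + w2*s2 = 15.4182 + 27.4909
= 42.9091 m


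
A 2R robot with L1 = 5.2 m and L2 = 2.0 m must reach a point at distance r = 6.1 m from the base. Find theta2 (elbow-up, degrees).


cos(theta2) = (r^2 - L1^2 - L2^2) / (2*L1*L2)
cos(theta2) = (37.21 - 27.04 - 4.0) / 20.8
cos(theta2) = 0.296635
theta2 = 72.7444 degrees


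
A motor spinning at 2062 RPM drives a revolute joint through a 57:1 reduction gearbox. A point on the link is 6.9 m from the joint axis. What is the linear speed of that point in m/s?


omega_motor = 2062 * 2*pi/60 = 215.9321 rad/s
omega_joint = omega_motor / 57 = 3.7883 rad/s
v = omega_joint * r = 3.7883 * 6.9
= 26.1392 m/s


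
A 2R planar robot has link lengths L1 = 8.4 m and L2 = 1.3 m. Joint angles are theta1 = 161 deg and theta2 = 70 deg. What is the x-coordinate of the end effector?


Convert angles to radians: theta1 = 2.81, theta2 = 1.2217
x = L1*cos(theta1) + L2*cos(theta1+theta2)
x = -7.9424 + -0.8181
x = -8.7605


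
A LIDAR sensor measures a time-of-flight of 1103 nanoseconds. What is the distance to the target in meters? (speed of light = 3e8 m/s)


tof = 1103 ns = 1.103e-06 s
dist = c * tof / 2
= 3e8 * 1.103e-06 / 2
= 165.45 m


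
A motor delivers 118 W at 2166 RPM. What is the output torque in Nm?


omega = 2166 * 2*pi/60 = 226.823 rad/s
tau = P / omega = 118 / 226.823
= 0.5202 Nm


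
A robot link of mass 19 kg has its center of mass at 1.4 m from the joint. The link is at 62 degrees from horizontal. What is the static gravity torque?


tau = m*g*L*cos(angle)
= 19 * 9.81 * 1.4 * cos(62 deg)
= 19 * 9.81 * 1.4 * 0.4695
= 122.5067 Nm


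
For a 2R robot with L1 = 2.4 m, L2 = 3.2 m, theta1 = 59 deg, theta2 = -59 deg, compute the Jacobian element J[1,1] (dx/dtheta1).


J[1,1] = -L1*sin(t1) - L2*sin(t1+t2)
= -2.4*sin(59) - 3.2*sin(0)
= -2.0572


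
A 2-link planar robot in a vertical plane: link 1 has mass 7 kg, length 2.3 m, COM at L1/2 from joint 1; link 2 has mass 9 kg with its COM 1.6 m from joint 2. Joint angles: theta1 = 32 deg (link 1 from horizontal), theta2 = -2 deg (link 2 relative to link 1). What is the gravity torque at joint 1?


Horizontal distance from joint 1 to link-1 COM:
  x_c1 = (L1/2)*cos(t1) = 1.15 * 0.848 = 0.9753 m
Horizontal distance from joint 1 to link-2 COM:
  x_c2 = L1*cos(t1) + Lc2*cos(t1+t2)
       = 2.3*0.848 + 1.6*0.866 = 3.3362 m
tau1 = m1*g*x_c1 + m2*g*x_c2
     = 7*9.81*0.9753 + 9*9.81*3.3362
     = 66.9708 + 294.5488
     = 361.5196 Nm


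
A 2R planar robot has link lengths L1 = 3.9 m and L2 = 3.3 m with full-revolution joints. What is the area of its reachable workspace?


r_max = L1 + L2 = 7.2 m
r_min = |L1 - L2| = 0.6 m
Area = pi*(r_max^2 - r_min^2)
= pi*(51.84 - 0.36)
= pi * 51.48
= 161.7292 m^2
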